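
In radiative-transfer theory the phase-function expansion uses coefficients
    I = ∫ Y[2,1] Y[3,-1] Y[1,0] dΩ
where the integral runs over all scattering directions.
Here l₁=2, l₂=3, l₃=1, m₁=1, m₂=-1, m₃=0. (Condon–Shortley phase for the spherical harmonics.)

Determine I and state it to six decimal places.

Rules hold: Σm=0, L=6 even, 1≤1≤5.
N = 5·7·3 = 105
Δ = 4!·0!·2!/7! = 1/105
Racah Σ t=2..2: t=2:+1/4 = 1/4
⇒ 3j(2 3 1; 0 0 0)² = 3/35, sgn -1
Racah Σ t=1..1: t=1:−1/6 = -1/6
⇒ 3j(2 3 1; 1 -1 0)² = 8/105, sgn +1
4πI² = N·(3j₀)²·(3jₘ)² = 24/35
I = -1·√(0.685714/4π) = -0.23359668

-0.233597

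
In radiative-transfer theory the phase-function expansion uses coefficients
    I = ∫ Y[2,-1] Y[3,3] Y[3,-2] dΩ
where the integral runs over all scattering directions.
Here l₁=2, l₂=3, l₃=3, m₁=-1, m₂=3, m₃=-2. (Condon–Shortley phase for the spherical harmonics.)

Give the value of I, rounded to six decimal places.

-0.210261

m-sum 0 ✓  L=8 even ✓  1≤3≤5 ✓
Π(2lᵢ+1) = 5×7×7 = 245
triangle coeff Δ(2,3,3) = 1/3780
Σ_t [0,2]: t=0:+1/24 t=1:−1/4 t=2:+1/24 = -1/6
(3j)²=4/105 [(2 3 3; 0 0 0)], sign=+1
Σ_t [2,2]: t=2:+1/48 = 1/48
(3j)²=5/84 [(2 3 3; -1 3 -2)], sign=-1
⇒ 4πI² = 5/9
I = (-1)√(5/9/(4π)) = -0.21026104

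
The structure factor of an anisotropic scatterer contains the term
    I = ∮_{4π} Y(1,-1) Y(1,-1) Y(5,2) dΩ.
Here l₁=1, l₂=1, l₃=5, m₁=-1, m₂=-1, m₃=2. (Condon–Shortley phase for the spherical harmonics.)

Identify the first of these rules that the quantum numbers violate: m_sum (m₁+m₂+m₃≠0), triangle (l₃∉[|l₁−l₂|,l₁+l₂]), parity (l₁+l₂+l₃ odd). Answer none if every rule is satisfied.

triangle

m₁+m₂+m₃ = -1 − 1 + 2 = 0  ✓
triangle: |1−1|=0 ≤ l₃=5 ≤ 1+1=2  ✗
parity: l₁+l₂+l₃ = 7 is odd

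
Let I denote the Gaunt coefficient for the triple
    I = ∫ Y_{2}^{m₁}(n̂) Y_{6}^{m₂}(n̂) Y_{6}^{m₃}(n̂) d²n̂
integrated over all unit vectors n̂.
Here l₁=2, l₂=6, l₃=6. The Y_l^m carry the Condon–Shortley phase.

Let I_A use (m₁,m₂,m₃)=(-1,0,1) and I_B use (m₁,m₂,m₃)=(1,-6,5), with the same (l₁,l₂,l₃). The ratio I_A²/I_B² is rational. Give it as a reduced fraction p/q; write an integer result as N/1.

7/242

Shared (l₁,l₂,l₃)=(2,6,6): N and (l;000)² cancel in I_A²/I_B².
A: Δ = 2!·2!·10!/15! = 1/90090; Racah Σ t=1..2: t=1:−1/28800 t=2:+1/34560 = -1/172800; ⇒ 3j(2 6 6; -1 0 1)² = 1/1430, sgn +1
B: Δ = 2!·2!·10!/15! = 1/90090; Racah Σ t=0..0: t=0:+1/7257600 = 1/7257600; ⇒ 3j(2 6 6; 1 -6 5)² = 11/455, sgn -1
I_A²/I_B² = (1/1430)/(11/455) = 7/242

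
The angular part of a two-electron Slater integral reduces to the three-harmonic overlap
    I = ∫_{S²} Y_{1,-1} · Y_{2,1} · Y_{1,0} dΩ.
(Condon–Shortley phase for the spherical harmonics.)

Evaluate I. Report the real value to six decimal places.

m-sum 0 ✓  L=4 even ✓  1≤1≤3 ✓
Π(2lᵢ+1) = 3×5×3 = 45
triangle coeff Δ(1,2,1) = 1/30
Σ_t [1,1]: t=1:−1/1 = -1/1
(3j)²=2/15 [(1 2 1; 0 0 0)], sign=+1
Σ_t [2,2]: t=2:+1/2 = 1/2
(3j)²=1/10 [(1 2 1; -1 1 0)], sign=-1
⇒ 4πI² = 3/5
I = (-1)√(3/5/(4π)) = -0.21850969

-0.218510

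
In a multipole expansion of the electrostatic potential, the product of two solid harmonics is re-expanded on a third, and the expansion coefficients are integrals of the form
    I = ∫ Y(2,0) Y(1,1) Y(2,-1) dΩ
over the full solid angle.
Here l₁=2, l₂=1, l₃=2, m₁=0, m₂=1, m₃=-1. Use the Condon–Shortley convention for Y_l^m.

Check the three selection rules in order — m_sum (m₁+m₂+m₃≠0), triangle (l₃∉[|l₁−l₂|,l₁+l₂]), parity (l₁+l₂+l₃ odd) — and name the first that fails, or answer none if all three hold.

parity

azimuthal sum: 0 + 1 − 1 = 0  ✓
1 ≤ 2 ≤ 3 (triangle on l)  ✓
L = 2 + 1 + 2 = 5 (odd)  ✗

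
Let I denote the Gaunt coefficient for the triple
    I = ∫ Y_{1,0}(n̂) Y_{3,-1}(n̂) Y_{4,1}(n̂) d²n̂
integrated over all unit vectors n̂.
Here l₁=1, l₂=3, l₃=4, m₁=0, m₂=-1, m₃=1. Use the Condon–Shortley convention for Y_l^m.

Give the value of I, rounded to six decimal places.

m-sum 0 ✓  L=8 even ✓  2≤4≤4 ✓
Π(2lᵢ+1) = 3×7×9 = 189
triangle coeff Δ(1,3,4) = 1/252
Σ_t [0,0]: t=0:+1/36 = 1/36
(3j)²=4/63 [(1 3 4; 0 0 0)], sign=+1
Σ_t [0,0]: t=0:+1/48 = 1/48
(3j)²=5/84 [(1 3 4; 0 -1 1)], sign=-1
⇒ 4πI² = 5/7
I = (-1)√(5/7/(4π)) = -0.23841361

-0.238414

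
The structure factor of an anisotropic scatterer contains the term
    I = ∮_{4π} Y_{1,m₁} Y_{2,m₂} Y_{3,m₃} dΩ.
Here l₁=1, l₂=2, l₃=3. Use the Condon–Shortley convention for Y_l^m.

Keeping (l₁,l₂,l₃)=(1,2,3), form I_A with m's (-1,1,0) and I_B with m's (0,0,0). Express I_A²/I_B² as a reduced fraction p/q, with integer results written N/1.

Shared (l₁,l₂,l₃)=(1,2,3): N and (l;000)² cancel in I_A²/I_B².
A: Δ = 0!·2!·4!/7! = 1/105; Racah Σ t=0..0: t=0:+1/12 = 1/12; ⇒ 3j(1 2 3; -1 1 0)² = 1/35, sgn -1
B: Δ = 0!·2!·4!/7! = 1/105; Racah Σ t=0..0: t=0:+1/4 = 1/4; ⇒ 3j(1 2 3; 0 0 0)² = 3/35, sgn -1
I_A²/I_B² = (1/35)/(3/35) = 1/3

1/3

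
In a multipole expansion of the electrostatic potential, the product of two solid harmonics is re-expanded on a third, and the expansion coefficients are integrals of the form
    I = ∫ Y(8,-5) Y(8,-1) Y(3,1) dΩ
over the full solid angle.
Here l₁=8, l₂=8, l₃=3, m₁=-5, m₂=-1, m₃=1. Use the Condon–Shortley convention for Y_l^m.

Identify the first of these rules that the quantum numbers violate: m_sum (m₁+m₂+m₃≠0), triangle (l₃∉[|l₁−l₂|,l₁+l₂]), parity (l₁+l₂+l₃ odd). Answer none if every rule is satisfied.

m_sum

m₁+m₂+m₃ = -5 − 1 + 1 = -5  ✗
triangle: |8−8|=0 ≤ l₃=3 ≤ 8+8=16
parity: l₁+l₂+l₃ = 19 is odd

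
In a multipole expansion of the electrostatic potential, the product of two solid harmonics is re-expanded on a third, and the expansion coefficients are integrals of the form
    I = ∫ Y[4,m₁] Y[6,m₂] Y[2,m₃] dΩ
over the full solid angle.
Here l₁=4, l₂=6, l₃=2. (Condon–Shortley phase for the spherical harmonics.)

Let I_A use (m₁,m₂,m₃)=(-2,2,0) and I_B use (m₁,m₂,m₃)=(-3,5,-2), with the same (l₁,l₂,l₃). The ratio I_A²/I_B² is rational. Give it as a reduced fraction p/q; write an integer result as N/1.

l's match ⇒ only the (l;m) 3-j factors differ between A and B.
A: triangle coeff Δ(4,6,2) = 1/6435; Σ_t [6,6]: t=6:+1/5760 = 1/5760; (3j)²=56/2145 [(4 6 2; -2 2 0)], sign=+1
B: triangle coeff Δ(4,6,2) = 1/6435; Σ_t [7,7]: t=7:−1/120960 = -1/120960; (3j)²=2/39 [(4 6 2; -3 5 -2)], sign=-1
I_A²/I_B² = (56/2145)/(2/39) = 28/55

28/55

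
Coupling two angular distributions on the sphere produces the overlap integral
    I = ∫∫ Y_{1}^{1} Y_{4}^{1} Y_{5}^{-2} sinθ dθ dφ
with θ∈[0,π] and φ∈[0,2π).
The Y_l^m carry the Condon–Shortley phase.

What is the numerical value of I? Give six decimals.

m-sum 0 ✓  L=10 even ✓  3≤5≤5 ✓
Π(2lᵢ+1) = 3×9×11 = 297
triangle coeff Δ(1,4,5) = 1/495
Σ_t [0,0]: t=0:+1/576 = 1/576
(3j)²=5/99 [(1 4 5; 0 0 0)], sign=-1
Σ_t [0,0]: t=0:+1/1440 = 1/1440
(3j)²=7/165 [(1 4 5; 1 1 -2)], sign=-1
⇒ 4πI² = 7/11
I = (+1)√(7/11/(4π)) = 0.22503380

0.225034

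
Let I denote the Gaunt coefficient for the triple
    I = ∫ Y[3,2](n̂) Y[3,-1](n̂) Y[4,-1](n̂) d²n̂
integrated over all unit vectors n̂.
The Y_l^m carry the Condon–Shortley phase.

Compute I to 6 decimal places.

Rules hold: Σm=0, L=10 even, 0≤4≤6.
N = 7·7·9 = 441
Δ = 2!·4!·4!/11! = 1/34650
Racah Σ t=0..2: t=0:+1/72 t=1:−1/16 t=2:+1/72 = -5/144
⇒ 3j(3 3 4; 0 0 0)² = 2/77, sgn -1
Racah Σ t=0..1: t=0:+1/48 t=1:−1/144 = 1/72
⇒ 3j(3 3 4; 2 -1 -1)² = 16/693, sgn -1
4πI² = N·(3j₀)²·(3jₘ)² = 32/121
I = +1·√(0.264463/4π) = 0.14506992

0.145070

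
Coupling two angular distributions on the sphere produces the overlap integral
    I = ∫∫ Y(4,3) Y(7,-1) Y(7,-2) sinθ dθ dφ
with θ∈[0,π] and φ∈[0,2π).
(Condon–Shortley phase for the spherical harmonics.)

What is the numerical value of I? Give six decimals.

m-sum 0 ✓  L=18 even ✓  3≤7≤11 ✓
Π(2lᵢ+1) = 9×15×15 = 2025
triangle coeff Δ(4,7,7) = 1/58198140
Σ_t [0,4]: t=0:+1/17418240 t=1:−1/622080 t=2:+1/230400 t=3:−1/622080 t=4:+1/17418240 = 1/806400
(3j)²=2268/230945 [(4 7 7; 0 0 0)], sign=-1
Σ_t [0,1]: t=0:+1/2488320 t=1:−1/2073600 = -1/12441600
(3j)²=98/138567 [(4 7 7; 3 -1 -2)], sign=+1
⇒ 4πI² = 30005640/2133423721
I = (-1)√(30005640/2133423721/(4π)) = -0.03345476

-0.033455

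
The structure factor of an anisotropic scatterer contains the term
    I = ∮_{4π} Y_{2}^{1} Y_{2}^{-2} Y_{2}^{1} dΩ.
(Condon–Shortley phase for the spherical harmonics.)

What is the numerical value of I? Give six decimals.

0.220728

m-sum 0 ✓  L=6 even ✓  0≤2≤4 ✓
Π(2lᵢ+1) = 5×5×5 = 125
triangle coeff Δ(2,2,2) = 1/630
Σ_t [0,2]: t=0:+1/8 t=1:−1/1 t=2:+1/8 = -3/4
(3j)²=2/35 [(2 2 2; 0 0 0)], sign=-1
Σ_t [0,0]: t=0:+1/4 = 1/4
(3j)²=3/35 [(2 2 2; 1 -2 1)], sign=-1
⇒ 4πI² = 30/49
I = (+1)√(30/49/(4π)) = 0.22072812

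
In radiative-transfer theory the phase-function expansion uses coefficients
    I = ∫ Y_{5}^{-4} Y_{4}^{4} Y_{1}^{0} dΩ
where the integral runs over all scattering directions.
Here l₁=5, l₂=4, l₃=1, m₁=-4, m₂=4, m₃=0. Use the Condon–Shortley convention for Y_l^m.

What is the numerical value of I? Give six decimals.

Rules hold: Σm=0, L=10 even, 1≤1≤9.
N = 11·9·3 = 297
Δ = 8!·2!·0!/11! = 1/495
Racah Σ t=4..4: t=4:+1/576 = 1/576
⇒ 3j(5 4 1; 0 0 0)² = 5/99, sgn -1
Racah Σ t=8..8: t=8:+1/40320 = 1/40320
⇒ 3j(5 4 1; -4 4 0)² = 1/55, sgn -1
4πI² = N·(3j₀)²·(3jₘ)² = 3/11
I = +1·√(0.272727/4π) = 0.14731920

0.147319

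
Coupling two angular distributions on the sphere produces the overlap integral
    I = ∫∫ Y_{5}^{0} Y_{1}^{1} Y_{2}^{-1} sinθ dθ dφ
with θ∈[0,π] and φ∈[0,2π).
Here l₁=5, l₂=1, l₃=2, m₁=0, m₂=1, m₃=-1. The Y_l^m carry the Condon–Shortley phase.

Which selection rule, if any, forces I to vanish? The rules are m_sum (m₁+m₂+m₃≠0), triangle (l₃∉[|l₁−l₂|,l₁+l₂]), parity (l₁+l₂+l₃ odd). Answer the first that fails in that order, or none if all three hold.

triangle

Σmᵢ = 0  ✓
l₃∈[|l₁−l₂|,l₁+l₂]=[4,6], have l₃=2  ✗
Σlᵢ = 8 ⇒ even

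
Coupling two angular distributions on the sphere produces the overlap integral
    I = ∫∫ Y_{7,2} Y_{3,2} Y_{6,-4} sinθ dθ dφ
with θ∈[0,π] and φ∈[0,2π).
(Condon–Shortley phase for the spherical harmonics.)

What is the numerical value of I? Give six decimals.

-0.153384

Rules hold: Σm=0, L=16 even, 4≤6≤10.
N = 15·7·13 = 1365
Δ = 4!·10!·2!/17! = 1/2042040
Racah Σ t=1..3: t=1:−1/207360 t=2:+1/57600 t=3:−1/207360 = 1/129600
⇒ 3j(7 3 6; 0 0 0)² = 168/12155, sgn +1
Racah Σ t=3..4: t=3:−1/967680 t=4:+1/8709120 = -1/1088640
⇒ 3j(7 3 6; 2 2 -4)² = 800/51051, sgn -1
4πI² = N·(3j₀)²·(3jₘ)² = 134400/454597
I = -1·√(0.295646/4π) = -0.15338448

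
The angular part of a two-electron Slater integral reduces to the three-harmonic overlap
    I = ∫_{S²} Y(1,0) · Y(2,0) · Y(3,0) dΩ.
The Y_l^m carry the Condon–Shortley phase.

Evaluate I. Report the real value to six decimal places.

0.247767

m-sum 0 ✓  L=6 even ✓  1≤3≤3 ✓
Π(2lᵢ+1) = 3×5×7 = 105
triangle coeff Δ(1,2,3) = 1/105
Σ_t [0,0]: t=0:+1/4 = 1/4
(3j)²=3/35 [(1 2 3; 0 0 0)], sign=-1
(m-triple is (0,0,0) — same symbol as above.)
⇒ 4πI² = 27/35
I = (+1)√(27/35/(4π)) = 0.24776670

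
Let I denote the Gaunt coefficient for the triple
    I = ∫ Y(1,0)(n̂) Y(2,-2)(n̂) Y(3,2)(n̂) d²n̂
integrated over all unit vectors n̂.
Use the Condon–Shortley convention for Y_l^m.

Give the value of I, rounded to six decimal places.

Rules hold: Σm=0, L=6 even, 1≤3≤3.
N = 3·5·7 = 105
Δ = 0!·2!·4!/7! = 1/105
Racah Σ t=0..0: t=0:+1/4 = 1/4
⇒ 3j(1 2 3; 0 0 0)² = 3/35, sgn -1
Racah Σ t=0..0: t=0:+1/24 = 1/24
⇒ 3j(1 2 3; 0 -2 2)² = 1/21, sgn -1
4πI² = N·(3j₀)²·(3jₘ)² = 3/7
I = +1·√(0.428571/4π) = 0.18467439

0.184674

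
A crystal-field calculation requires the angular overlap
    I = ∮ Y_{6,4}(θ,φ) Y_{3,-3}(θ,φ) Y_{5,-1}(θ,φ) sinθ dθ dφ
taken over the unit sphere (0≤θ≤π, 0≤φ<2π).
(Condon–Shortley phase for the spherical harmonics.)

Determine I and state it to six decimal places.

Rules hold: Σm=0, L=14 even, 3≤5≤9.
N = 13·7·11 = 1001
Δ = 4!·8!·2!/15! = 1/675675
Racah Σ t=1..3: t=1:−1/8640 t=2:+1/2304 t=3:−1/8640 = 7/34560
⇒ 3j(6 3 5; 0 0 0)² = 7/429, sgn -1
Racah Σ t=0..0: t=0:+1/69120 = 1/69120
⇒ 3j(6 3 5; 4 -3 -1)² = 4/143, sgn +1
4πI² = N·(3j₀)²·(3jₘ)² = 196/429
I = -1·√(0.456876/4π) = -0.19067531

-0.190675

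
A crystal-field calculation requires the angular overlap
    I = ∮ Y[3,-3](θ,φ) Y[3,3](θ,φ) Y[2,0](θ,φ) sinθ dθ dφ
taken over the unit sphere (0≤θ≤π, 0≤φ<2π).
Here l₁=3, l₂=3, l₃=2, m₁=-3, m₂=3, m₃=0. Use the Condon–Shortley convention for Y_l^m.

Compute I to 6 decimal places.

0.210261

Rules hold: Σm=0, L=8 even, 0≤2≤6.
N = 7·7·5 = 245
Δ = 4!·2!·2!/9! = 1/3780
Racah Σ t=1..3: t=1:−1/24 t=2:+1/4 t=3:−1/24 = 1/6
⇒ 3j(3 3 2; 0 0 0)² = 4/105, sgn +1
Racah Σ t=4..4: t=4:+1/96 = 1/96
⇒ 3j(3 3 2; -3 3 0)² = 5/84, sgn +1
4πI² = N·(3j₀)²·(3jₘ)² = 5/9
I = +1·√(0.555556/4π) = 0.21026104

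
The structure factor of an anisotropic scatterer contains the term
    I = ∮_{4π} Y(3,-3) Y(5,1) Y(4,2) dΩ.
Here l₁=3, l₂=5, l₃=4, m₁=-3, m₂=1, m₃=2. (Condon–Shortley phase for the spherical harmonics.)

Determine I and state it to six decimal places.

0.143662

Rules hold: Σm=0, L=12 even, 2≤4≤8.
N = 7·11·9 = 693
Δ = 4!·2!·6!/13! = 1/180180
Racah Σ t=1..3: t=1:−1/576 t=2:+1/144 t=3:−1/576 = 1/288
⇒ 3j(3 5 4; 0 0 0)² = 20/1001, sgn +1
Racah Σ t=4..4: t=4:+1/2304 = 1/2304
⇒ 3j(3 5 4; -3 1 2)² = 75/4004, sgn +1
4πI² = N·(3j₀)²·(3jₘ)² = 3375/13013
I = +1·√(0.259356/4π) = 0.14366244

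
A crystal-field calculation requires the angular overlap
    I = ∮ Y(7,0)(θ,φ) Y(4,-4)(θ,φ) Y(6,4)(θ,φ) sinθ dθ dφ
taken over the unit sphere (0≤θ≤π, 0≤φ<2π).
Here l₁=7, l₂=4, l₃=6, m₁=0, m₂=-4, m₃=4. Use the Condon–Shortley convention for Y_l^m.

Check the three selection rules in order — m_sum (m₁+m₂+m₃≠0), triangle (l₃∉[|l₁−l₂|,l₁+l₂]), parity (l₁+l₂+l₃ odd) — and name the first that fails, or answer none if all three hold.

m₁+m₂+m₃ = 0 − 4 + 4 = 0  ✓
triangle: |7−4|=3 ≤ l₃=6 ≤ 7+4=11  ✓
parity: l₁+l₂+l₃ = 17 is odd  ✗

parity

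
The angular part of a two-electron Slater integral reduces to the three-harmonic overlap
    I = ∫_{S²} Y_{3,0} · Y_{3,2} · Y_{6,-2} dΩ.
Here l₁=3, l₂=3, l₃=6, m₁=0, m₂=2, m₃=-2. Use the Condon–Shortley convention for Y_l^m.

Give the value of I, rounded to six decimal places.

Checks pass: Σm=0; 12 even; l₃=6∈[0,6].
(2·3+1)(2·3+1)(2·6+1) = 637
Δ: 0! 6! 6! / 13! → 1/12012
sum: t=0:+1/1296 = 1/1296
3j²(3 3 6; 0 0 0) = Δ·Π!·Σ² = 100/3003  (sign +1)
sum: t=0:+1/4320 = 1/4320
3j²(3 3 6; 0 2 -2) = Δ·Π!·Σ² = 8/429  (sign +1)
combine: 4πI² = 637·100/3003·8/429 = 5600/14157
take √, sign +1: I = 0.17742036

0.177420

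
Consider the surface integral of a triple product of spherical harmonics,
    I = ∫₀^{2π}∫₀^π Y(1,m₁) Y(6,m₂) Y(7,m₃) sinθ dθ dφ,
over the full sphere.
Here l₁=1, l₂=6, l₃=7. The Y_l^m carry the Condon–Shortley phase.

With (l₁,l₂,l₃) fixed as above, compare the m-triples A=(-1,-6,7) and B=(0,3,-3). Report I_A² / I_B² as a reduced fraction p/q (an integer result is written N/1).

Shared (l₁,l₂,l₃)=(1,6,7): N and (l;000)² cancel in I_A²/I_B².
A: Δ = 0!·2!·12!/15! = 1/1365; Racah Σ t=0..0: t=0:+1/958003200 = 1/958003200; ⇒ 3j(1 6 7; -1 -6 7)² = 1/15, sgn +1
B: Δ = 0!·2!·12!/15! = 1/1365; Racah Σ t=0..0: t=0:+1/2177280 = 1/2177280; ⇒ 3j(1 6 7; 0 3 -3)² = 8/273, sgn +1
I_A²/I_B² = (1/15)/(8/273) = 91/40

91/40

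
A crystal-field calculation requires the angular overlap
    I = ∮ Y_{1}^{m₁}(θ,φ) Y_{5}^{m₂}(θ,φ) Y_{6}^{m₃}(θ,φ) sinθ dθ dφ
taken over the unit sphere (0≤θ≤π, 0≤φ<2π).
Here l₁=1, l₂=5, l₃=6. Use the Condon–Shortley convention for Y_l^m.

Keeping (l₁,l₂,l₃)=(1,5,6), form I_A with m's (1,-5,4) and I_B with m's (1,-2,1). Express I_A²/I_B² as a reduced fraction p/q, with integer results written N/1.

1/10

l's match ⇒ only the (l;m) 3-j factors differ between A and B.
A: triangle coeff Δ(1,5,6) = 1/858; Σ_t [0,0]: t=0:+1/7257600 = 1/7257600; (3j)²=1/858 [(1 5 6; 1 -5 4)], sign=+1
B: triangle coeff Δ(1,5,6) = 1/858; Σ_t [0,0]: t=0:+1/60480 = 1/60480; (3j)²=5/429 [(1 5 6; 1 -2 1)], sign=-1
I_A²/I_B² = (1/858)/(5/429) = 1/10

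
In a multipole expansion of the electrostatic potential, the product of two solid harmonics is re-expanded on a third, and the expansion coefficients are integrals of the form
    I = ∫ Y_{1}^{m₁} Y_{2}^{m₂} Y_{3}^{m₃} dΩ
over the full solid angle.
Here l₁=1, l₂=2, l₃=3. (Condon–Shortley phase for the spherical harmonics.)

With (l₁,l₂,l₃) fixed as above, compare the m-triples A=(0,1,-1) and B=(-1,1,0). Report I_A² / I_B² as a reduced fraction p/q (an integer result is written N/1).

8/3

Shared (l₁,l₂,l₃)=(1,2,3): N and (l;000)² cancel in I_A²/I_B².
A: Δ = 0!·2!·4!/7! = 1/105; Racah Σ t=0..0: t=0:+1/6 = 1/6; ⇒ 3j(1 2 3; 0 1 -1)² = 8/105, sgn +1
B: Δ = 0!·2!·4!/7! = 1/105; Racah Σ t=0..0: t=0:+1/12 = 1/12; ⇒ 3j(1 2 3; -1 1 0)² = 1/35, sgn -1
I_A²/I_B² = (8/105)/(1/35) = 8/3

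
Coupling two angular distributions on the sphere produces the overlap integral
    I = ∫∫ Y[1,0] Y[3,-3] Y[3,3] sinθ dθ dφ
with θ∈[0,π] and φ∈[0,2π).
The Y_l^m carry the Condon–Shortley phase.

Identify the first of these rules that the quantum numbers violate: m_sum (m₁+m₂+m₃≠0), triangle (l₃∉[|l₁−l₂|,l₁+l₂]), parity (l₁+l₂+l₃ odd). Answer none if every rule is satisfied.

m₁+m₂+m₃ = 0 − 3 + 3 = 0  ✓
triangle: |1−3|=2 ≤ l₃=3 ≤ 1+3=4  ✓
parity: l₁+l₂+l₃ = 7 is odd  ✗

parity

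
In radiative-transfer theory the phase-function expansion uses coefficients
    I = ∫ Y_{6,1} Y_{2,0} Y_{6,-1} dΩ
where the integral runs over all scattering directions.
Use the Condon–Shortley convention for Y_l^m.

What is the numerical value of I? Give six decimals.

Checks pass: Σm=0; 14 even; l₃=6∈[4,8].
(2·6+1)(2·2+1)(2·6+1) = 845
Δ: 2! 10! 2! / 15! → 1/90090
sum: t=0:+1/69120 t=1:−1/14400 t=2:+1/69120 = -7/172800
3j²(6 2 6; 0 0 0) = Δ·Π!·Σ² = 14/715  (sign -1)
sum: t=0:+1/57600 t=1:−1/17280 t=2:+1/120960 = -13/403200
3j²(6 2 6; 1 0 -1) = Δ·Π!·Σ² = 13/770  (sign +1)
combine: 4πI² = 845·14/715·13/770 = 169/605
take √, sign -1: I = -0.14909419

-0.149094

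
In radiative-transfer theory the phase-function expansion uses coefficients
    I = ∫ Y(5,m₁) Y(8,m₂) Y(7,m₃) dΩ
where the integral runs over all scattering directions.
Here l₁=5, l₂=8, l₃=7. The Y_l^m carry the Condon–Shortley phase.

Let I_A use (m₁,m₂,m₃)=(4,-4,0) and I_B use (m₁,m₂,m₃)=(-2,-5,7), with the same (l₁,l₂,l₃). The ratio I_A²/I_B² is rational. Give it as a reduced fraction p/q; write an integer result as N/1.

l's match ⇒ only the (l;m) 3-j factors differ between A and B.
A: triangle coeff Δ(5,8,7) = 1/814773960; Σ_t [0,1]: t=0:+1/74649600 t=1:−1/87091200 = 1/522547200; (3j)²=2/4199 [(5 8 7; 4 -4 0)], sign=-1
B: triangle coeff Δ(5,8,7) = 1/814773960; Σ_t [3,3]: t=3:−1/3135283200 = -1/3135283200; (3j)²=143/11628 [(5 8 7; -2 -5 7)], sign=-1
I_A²/I_B² = (2/4199)/(143/11628) = 72/1859

72/1859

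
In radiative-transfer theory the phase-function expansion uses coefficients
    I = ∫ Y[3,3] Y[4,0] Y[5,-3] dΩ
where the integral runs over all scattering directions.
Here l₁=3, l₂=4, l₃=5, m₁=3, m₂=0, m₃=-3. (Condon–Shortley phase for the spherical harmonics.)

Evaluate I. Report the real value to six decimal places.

Checks pass: Σm=0; 12 even; l₃=5∈[1,7].
(2·3+1)(2·4+1)(2·5+1) = 693
Δ: 2! 4! 6! / 13! → 1/180180
sum: t=0:+1/576 t=1:−1/144 t=2:+1/576 = -1/288
3j²(3 4 5; 0 0 0) = Δ·Π!·Σ² = 20/1001  (sign +1)
sum: t=0:+1/2304 = 1/2304
3j²(3 4 5; 3 0 -3) = Δ·Π!·Σ² = 5/143  (sign +1)
combine: 4πI² = 693·20/1001·5/143 = 900/1859
take √, sign +1: I = 0.19628026

0.196280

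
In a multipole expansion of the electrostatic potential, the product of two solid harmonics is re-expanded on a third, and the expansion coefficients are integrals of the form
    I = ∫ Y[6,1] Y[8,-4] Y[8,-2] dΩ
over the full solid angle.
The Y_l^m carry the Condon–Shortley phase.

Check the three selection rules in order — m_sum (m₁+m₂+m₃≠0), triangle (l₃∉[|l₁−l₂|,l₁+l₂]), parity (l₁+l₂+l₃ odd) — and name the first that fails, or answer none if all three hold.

m₁+m₂+m₃ = 1 − 4 − 2 = -5  ✗
triangle: |6−8|=2 ≤ l₃=8 ≤ 6+8=14
parity: l₁+l₂+l₃ = 22 is even

m_sum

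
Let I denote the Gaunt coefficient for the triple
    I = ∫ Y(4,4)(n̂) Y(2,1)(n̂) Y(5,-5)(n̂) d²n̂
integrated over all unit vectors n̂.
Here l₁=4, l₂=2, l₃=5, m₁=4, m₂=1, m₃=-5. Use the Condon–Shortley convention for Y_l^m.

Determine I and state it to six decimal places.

L=11 odd ⇒ parity kills the (l;000) factor ⇒ I = 0

0.000000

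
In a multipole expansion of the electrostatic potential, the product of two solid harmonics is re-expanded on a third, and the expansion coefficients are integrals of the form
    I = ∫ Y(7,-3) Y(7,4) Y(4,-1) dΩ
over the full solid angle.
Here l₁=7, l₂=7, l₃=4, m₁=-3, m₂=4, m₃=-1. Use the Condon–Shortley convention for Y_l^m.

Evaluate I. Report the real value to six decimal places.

m-sum 0 ✓  L=18 even ✓  0≤4≤14 ✓
Π(2lᵢ+1) = 15×15×9 = 2025
triangle coeff Δ(7,7,4) = 1/58198140
Σ_t [3,7]: t=3:−1/17418240 t=4:+1/622080 t=5:−1/230400 t=6:+1/622080 t=7:−1/17418240 = -1/806400
(3j)²=2268/230945 [(7 7 4; 0 0 0)], sign=-1
Σ_t [7,10]: t=7:−1/4354560 t=8:+1/1935360 t=9:−1/8709120 t=10:+1/522547200 = 13/74649600
(3j)²=91/11628 [(7 7 4; -3 4 -1)], sign=-1
⇒ 4πI² = 178605/1147619
I = (+1)√(178605/1147619/(4π)) = 0.11128663

0.111287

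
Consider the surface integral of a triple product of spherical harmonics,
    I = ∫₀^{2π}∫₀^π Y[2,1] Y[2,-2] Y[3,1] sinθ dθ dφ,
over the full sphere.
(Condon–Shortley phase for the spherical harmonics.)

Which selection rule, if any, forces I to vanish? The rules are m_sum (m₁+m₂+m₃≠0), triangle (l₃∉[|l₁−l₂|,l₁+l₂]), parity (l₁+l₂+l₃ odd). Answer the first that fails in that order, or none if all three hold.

Σmᵢ = 0  ✓
l₃∈[|l₁−l₂|,l₁+l₂]=[0,4], have l₃=3  ✓
Σlᵢ = 7 ⇒ odd  ✗

parity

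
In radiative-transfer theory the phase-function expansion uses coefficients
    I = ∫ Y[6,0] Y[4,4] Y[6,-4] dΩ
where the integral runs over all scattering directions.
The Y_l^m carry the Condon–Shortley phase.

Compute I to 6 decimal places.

0.141673

Checks pass: Σm=0; 16 even; l₃=6∈[2,10].
(2·6+1)(2·4+1)(2·6+1) = 1521
Δ: 4! 8! 4! / 17! → 1/15315300
sum: t=0:+1/829440 t=1:−1/25920 t=2:+1/9216 t=3:−1/25920 t=4:+1/829440 = 7/207360
3j²(6 4 6; 0 0 0) = Δ·Π!·Σ² = 28/2431  (sign +1)
sum: t=4:+1/829440 = 1/829440
3j²(6 4 6; 0 4 -4) = Δ·Π!·Σ² = 35/2431  (sign +1)
combine: 4πI² = 1521·28/2431·35/2431 = 8820/34969
take √, sign +1: I = 0.14167322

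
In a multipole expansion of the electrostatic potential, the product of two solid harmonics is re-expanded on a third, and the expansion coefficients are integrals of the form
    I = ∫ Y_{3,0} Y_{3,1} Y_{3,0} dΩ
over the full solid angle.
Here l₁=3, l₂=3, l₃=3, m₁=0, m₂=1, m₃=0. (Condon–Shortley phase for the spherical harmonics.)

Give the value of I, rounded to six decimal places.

0.000000

0 + 1 + 0 = 1 ≠ 0: azimuthal integral kills it; I = 0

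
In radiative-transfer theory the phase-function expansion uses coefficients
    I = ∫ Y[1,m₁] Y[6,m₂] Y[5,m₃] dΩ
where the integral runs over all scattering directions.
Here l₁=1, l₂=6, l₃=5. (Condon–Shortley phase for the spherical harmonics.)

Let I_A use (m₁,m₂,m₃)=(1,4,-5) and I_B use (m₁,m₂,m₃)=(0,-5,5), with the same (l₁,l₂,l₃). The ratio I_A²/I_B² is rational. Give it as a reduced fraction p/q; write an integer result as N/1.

l's match ⇒ only the (l;m) 3-j factors differ between A and B.
A: triangle coeff Δ(1,6,5) = 1/858; Σ_t [0,0]: t=0:+1/7257600 = 1/7257600; (3j)²=1/858 [(1 6 5; 1 4 -5)], sign=+1
B: triangle coeff Δ(1,6,5) = 1/858; Σ_t [1,1]: t=1:−1/3628800 = -1/3628800; (3j)²=1/78 [(1 6 5; 0 -5 5)], sign=-1
I_A²/I_B² = (1/858)/(1/78) = 1/11

1/11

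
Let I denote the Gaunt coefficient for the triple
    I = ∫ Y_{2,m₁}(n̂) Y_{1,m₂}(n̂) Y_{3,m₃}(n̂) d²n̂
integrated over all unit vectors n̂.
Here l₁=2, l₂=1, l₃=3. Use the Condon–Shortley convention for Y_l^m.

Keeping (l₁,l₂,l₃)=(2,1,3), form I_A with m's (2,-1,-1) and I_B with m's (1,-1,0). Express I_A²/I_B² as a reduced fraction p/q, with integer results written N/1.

1/3

Shared (l₁,l₂,l₃)=(2,1,3): N and (l;000)² cancel in I_A²/I_B².
A: Δ = 0!·4!·2!/7! = 1/105; Racah Σ t=0..0: t=0:+1/48 = 1/48; ⇒ 3j(2 1 3; 2 -1 -1)² = 1/105, sgn +1
B: Δ = 0!·4!·2!/7! = 1/105; Racah Σ t=0..0: t=0:+1/12 = 1/12; ⇒ 3j(2 1 3; 1 -1 0)² = 1/35, sgn -1
I_A²/I_B² = (1/105)/(1/35) = 1/3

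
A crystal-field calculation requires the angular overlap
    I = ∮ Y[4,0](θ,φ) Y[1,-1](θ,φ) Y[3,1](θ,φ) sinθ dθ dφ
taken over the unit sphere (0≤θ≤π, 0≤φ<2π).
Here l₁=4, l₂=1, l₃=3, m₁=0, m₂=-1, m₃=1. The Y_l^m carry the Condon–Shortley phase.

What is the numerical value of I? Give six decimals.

0.150786

m-sum 0 ✓  L=8 even ✓  3≤3≤5 ✓
Π(2lᵢ+1) = 9×3×7 = 189
triangle coeff Δ(4,1,3) = 1/252
Σ_t [1,1]: t=1:−1/36 = -1/36
(3j)²=4/63 [(4 1 3; 0 0 0)], sign=+1
Σ_t [0,0]: t=0:+1/96 = 1/96
(3j)²=1/42 [(4 1 3; 0 -1 1)], sign=+1
⇒ 4πI² = 2/7
I = (+1)√(2/7/(4π)) = 0.15078601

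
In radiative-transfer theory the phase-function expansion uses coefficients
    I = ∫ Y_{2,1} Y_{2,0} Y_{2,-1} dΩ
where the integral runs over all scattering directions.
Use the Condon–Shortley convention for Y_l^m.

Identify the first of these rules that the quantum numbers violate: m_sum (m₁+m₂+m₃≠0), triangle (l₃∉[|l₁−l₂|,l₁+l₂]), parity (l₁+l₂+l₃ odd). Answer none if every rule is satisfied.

Σmᵢ = 0  ✓
l₃∈[|l₁−l₂|,l₁+l₂]=[0,4], have l₃=2  ✓
Σlᵢ = 6 ⇒ even  ✓

none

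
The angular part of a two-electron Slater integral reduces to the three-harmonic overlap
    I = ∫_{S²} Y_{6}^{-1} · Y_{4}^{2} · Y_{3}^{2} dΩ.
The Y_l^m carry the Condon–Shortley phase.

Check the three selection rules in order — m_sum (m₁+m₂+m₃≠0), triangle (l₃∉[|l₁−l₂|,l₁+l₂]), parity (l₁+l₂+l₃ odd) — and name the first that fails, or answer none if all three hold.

m₁+m₂+m₃ = -1 + 2 + 2 = 3  ✗
triangle: |6−4|=2 ≤ l₃=3 ≤ 6+4=10
parity: l₁+l₂+l₃ = 13 is odd

m_sum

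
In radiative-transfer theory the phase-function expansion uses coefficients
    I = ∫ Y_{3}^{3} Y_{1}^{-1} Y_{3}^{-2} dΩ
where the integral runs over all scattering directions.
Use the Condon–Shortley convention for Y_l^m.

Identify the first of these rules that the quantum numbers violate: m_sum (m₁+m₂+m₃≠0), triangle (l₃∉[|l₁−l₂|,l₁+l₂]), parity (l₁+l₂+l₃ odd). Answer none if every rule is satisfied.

m₁+m₂+m₃ = 3 − 1 − 2 = 0  ✓
triangle: |3−1|=2 ≤ l₃=3 ≤ 3+1=4  ✓
parity: l₁+l₂+l₃ = 7 is odd  ✗

parity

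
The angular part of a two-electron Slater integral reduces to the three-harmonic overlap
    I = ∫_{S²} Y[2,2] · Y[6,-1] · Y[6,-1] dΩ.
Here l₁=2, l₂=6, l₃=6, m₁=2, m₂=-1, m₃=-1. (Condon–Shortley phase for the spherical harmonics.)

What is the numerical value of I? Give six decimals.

0.196649

Rules hold: Σm=0, L=14 even, 4≤6≤8.
N = 5·13·13 = 845
Δ = 2!·2!·10!/15! = 1/90090
Racah Σ t=0..2: t=0:+1/69120 t=1:−1/14400 t=2:+1/69120 = -7/172800
⇒ 3j(2 6 6; 0 0 0)² = 14/715, sgn -1
Racah Σ t=0..0: t=0:+1/57600 = 1/57600
⇒ 3j(2 6 6; 2 -1 -1)² = 21/715, sgn -1
4πI² = N·(3j₀)²·(3jₘ)² = 294/605
I = +1·√(0.48595/4π) = 0.19664868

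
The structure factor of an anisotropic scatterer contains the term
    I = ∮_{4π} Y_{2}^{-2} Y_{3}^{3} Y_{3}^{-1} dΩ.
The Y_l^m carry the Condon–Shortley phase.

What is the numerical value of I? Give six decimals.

Rules hold: Σm=0, L=8 even, 1≤3≤5.
N = 5·7·7 = 245
Δ = 2!·2!·4!/9! = 1/3780
Racah Σ t=0..2: t=0:+1/24 t=1:−1/4 t=2:+1/24 = -1/6
⇒ 3j(2 3 3; 0 0 0)² = 4/105, sgn +1
Racah Σ t=2..2: t=2:+1/96 = 1/96
⇒ 3j(2 3 3; -2 3 -1)² = 1/42, sgn +1
4πI² = N·(3j₀)²·(3jₘ)² = 2/9
I = +1·√(0.222222/4π) = 0.13298076

0.132981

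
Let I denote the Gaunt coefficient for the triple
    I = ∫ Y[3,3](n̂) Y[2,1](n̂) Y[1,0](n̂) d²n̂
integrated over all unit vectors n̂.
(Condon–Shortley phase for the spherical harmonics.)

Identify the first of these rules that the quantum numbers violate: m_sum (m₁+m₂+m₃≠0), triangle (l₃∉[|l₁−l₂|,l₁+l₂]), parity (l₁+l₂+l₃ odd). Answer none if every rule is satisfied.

m_sum

Σmᵢ = 4  ✗
l₃∈[|l₁−l₂|,l₁+l₂]=[1,5], have l₃=1
Σlᵢ = 6 ⇒ even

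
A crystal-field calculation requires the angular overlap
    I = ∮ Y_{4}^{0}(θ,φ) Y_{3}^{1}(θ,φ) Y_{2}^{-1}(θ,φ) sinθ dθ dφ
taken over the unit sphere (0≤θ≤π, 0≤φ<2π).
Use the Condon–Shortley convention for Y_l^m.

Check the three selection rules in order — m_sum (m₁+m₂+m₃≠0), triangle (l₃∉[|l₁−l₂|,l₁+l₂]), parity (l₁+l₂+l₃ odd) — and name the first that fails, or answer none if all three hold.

Σmᵢ = 0  ✓
l₃∈[|l₁−l₂|,l₁+l₂]=[1,7], have l₃=2  ✓
Σlᵢ = 9 ⇒ odd  ✗

parity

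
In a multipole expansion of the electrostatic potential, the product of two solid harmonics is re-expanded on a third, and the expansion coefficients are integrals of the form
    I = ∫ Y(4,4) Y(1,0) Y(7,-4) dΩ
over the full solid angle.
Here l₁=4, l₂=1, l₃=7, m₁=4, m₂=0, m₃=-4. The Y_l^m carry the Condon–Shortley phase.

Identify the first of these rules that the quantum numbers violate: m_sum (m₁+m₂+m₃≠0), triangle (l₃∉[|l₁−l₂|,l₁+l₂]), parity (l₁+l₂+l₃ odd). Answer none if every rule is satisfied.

m₁+m₂+m₃ = 4 + 0 − 4 = 0  ✓
triangle: |4−1|=3 ≤ l₃=7 ≤ 4+1=5  ✗
parity: l₁+l₂+l₃ = 12 is even

triangle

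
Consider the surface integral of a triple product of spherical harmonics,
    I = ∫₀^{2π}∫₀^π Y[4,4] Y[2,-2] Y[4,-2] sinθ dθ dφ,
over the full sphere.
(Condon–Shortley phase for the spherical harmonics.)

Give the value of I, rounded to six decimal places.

Checks pass: Σm=0; 10 even; l₃=4∈[2,6].
(2·4+1)(2·2+1)(2·4+1) = 405
Δ: 2! 6! 2! / 11! → 1/13860
sum: t=0:+1/192 t=1:−1/36 t=2:+1/192 = -5/288
3j²(4 2 4; 0 0 0) = Δ·Π!·Σ² = 20/693  (sign -1)
sum: t=0:+1/2880 = 1/2880
3j²(4 2 4; 4 -2 -2) = Δ·Π!·Σ² = 2/165  (sign +1)
combine: 4πI² = 405·20/693·2/165 = 120/847
take √, sign -1: I = -0.10618031

-0.106180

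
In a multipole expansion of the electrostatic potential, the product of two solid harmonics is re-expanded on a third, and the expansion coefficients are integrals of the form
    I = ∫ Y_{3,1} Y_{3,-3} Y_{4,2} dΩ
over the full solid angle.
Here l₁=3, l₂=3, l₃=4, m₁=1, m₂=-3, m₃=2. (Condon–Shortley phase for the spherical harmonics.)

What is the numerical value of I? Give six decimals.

-0.188451

Checks pass: Σm=0; 10 even; l₃=4∈[0,6].
(2·3+1)(2·3+1)(2·4+1) = 441
Δ: 2! 4! 4! / 11! → 1/34650
sum: t=0:+1/72 t=1:−1/16 t=2:+1/72 = -5/144
3j²(3 3 4; 0 0 0) = Δ·Π!·Σ² = 2/77  (sign -1)
sum: t=0:+1/192 = 1/192
3j²(3 3 4; 1 -3 2) = Δ·Π!·Σ² = 3/77  (sign +1)
combine: 4πI² = 441·2/77·3/77 = 54/121
take √, sign -1: I = -0.18845135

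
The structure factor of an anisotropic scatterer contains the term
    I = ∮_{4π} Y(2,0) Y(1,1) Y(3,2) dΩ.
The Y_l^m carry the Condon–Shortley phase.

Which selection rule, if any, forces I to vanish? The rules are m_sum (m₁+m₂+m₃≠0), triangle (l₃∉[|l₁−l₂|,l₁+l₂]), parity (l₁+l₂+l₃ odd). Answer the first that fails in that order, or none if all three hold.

m_sum

Σmᵢ = 3  ✗
l₃∈[|l₁−l₂|,l₁+l₂]=[1,3], have l₃=3
Σlᵢ = 6 ⇒ even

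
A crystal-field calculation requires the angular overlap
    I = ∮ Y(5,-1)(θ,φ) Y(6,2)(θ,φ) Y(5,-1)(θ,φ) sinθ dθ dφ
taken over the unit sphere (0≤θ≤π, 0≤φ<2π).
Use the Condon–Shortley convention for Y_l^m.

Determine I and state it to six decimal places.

m-sum 0 ✓  L=16 even ✓  1≤5≤11 ✓
Π(2lᵢ+1) = 11×13×11 = 1573
triangle coeff Δ(5,6,5) = 1/28588560
Σ_t [1,5]: t=1:−1/345600 t=2:+1/13824 t=3:−1/5184 t=4:+1/13824 t=5:−1/345600 = -7/129600
(3j)²=80/7293 [(5 6 5; 0 0 0)], sign=+1
Σ_t [2,6]: t=2:+1/829440 t=3:−1/25920 t=4:+1/9216 t=5:−1/25920 t=6:+1/829440 = 7/207360
(3j)²=28/2431 [(5 6 5; -1 2 -1)], sign=+1
⇒ 4πI² = 2240/11271
I = (+1)√(2240/11271/(4π)) = 0.12575865

0.125759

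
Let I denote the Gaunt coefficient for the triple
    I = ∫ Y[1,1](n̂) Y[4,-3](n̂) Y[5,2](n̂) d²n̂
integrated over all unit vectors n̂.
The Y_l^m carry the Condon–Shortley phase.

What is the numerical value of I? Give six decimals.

Rules hold: Σm=0, L=10 even, 3≤5≤5.
N = 3·9·11 = 297
Δ = 0!·2!·8!/11! = 1/495
Racah Σ t=0..0: t=0:+1/576 = 1/576
⇒ 3j(1 4 5; 0 0 0)² = 5/99, sgn -1
Racah Σ t=0..0: t=0:+1/10080 = 1/10080
⇒ 3j(1 4 5; 1 -3 2)² = 1/165, sgn -1
4πI² = N·(3j₀)²·(3jₘ)² = 1/11
I = +1·√(0.0909091/4π) = 0.08505478

0.085055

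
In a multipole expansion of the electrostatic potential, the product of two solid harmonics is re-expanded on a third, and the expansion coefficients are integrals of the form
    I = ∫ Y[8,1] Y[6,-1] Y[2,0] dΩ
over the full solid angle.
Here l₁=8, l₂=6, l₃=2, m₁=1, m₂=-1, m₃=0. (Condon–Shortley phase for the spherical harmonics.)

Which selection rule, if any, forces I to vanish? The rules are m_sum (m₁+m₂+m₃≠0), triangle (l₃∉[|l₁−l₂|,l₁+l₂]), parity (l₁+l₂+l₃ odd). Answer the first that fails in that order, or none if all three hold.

none

azimuthal sum: 1 − 1 + 0 = 0  ✓
2 ≤ 2 ≤ 14 (triangle on l)  ✓
L = 8 + 6 + 2 = 16 (even)  ✓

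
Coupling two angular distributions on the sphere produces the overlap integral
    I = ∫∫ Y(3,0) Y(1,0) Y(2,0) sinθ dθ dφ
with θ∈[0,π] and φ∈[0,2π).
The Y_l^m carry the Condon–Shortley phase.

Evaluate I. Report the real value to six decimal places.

0.247767

Checks pass: Σm=0; 6 even; l₃=2∈[2,4].
(2·3+1)(2·1+1)(2·2+1) = 105
Δ: 2! 4! 0! / 7! → 1/105
sum: t=1:−1/4 = -1/4
3j²(3 1 2; 0 0 0) = Δ·Π!·Σ² = 3/35  (sign -1)
(m-triple is (0,0,0) — same symbol as above.)
combine: 4πI² = 105·3/35·3/35 = 27/35
take √, sign +1: I = 0.24776670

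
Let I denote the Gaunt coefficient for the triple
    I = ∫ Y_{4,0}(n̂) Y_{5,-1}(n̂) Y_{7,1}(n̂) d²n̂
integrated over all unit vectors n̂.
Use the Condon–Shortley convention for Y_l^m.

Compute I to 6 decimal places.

-0.112008

Checks pass: Σm=0; 16 even; l₃=7∈[1,9].
(2·4+1)(2·5+1)(2·7+1) = 1485
Δ: 2! 6! 8! / 17! → 1/6126120
sum: t=0:+1/69120 t=1:−1/20736 t=2:+1/69120 = -1/51840
3j²(4 5 7; 0 0 0) = Δ·Π!·Σ² = 280/21879  (sign +1)
sum: t=0:+1/55296 t=1:−1/25920 t=2:+1/138240 = -11/829440
3j²(4 5 7; 0 -1 1) = Δ·Π!·Σ² = 11/1326  (sign -1)
combine: 4πI² = 1485·280/21879·11/1326 = 7700/48841
take √, sign -1: I = -0.11200777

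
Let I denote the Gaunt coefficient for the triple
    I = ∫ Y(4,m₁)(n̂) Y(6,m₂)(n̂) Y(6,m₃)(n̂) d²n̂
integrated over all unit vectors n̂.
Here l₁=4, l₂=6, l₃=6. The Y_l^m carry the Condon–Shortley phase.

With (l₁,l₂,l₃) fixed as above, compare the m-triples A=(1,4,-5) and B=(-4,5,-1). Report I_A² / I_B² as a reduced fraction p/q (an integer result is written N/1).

Shared (l₁,l₂,l₃)=(4,6,6): N and (l;000)² cancel in I_A²/I_B².
A: Δ = 4!·4!·8!/17! = 1/15315300; Racah Σ t=2..3: t=2:+1/967680 t=3:−1/725760 = -1/2903040; ⇒ 3j(4 6 6; 1 4 -5)² = 5/3094, sgn +1
B: Δ = 4!·4!·8!/17! = 1/15315300; Racah Σ t=4..4: t=4:+1/2903040 = 1/2903040; ⇒ 3j(4 6 6; -4 5 -1)² = 5/663, sgn -1
I_A²/I_B² = (5/3094)/(5/663) = 3/14

3/14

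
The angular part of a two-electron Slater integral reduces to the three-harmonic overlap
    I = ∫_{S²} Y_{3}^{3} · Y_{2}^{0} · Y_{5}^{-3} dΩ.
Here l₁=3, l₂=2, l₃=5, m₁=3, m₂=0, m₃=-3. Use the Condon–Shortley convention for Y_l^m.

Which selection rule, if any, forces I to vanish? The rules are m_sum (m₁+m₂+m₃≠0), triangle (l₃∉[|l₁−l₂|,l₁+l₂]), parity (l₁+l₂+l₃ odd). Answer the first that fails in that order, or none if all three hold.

Σmᵢ = 0  ✓
l₃∈[|l₁−l₂|,l₁+l₂]=[1,5], have l₃=5  ✓
Σlᵢ = 10 ⇒ even  ✓

none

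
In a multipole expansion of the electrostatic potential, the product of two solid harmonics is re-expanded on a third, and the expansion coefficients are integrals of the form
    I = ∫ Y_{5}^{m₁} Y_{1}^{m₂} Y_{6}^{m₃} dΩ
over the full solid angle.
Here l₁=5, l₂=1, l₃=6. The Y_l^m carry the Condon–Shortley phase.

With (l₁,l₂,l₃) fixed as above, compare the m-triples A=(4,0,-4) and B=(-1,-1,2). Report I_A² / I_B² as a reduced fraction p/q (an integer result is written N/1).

5/7

l's match ⇒ only the (l;m) 3-j factors differ between A and B.
A: triangle coeff Δ(5,1,6) = 1/858; Σ_t [0,0]: t=0:+1/362880 = 1/362880; (3j)²=10/429 [(5 1 6; 4 0 -4)], sign=+1
B: triangle coeff Δ(5,1,6) = 1/858; Σ_t [0,0]: t=0:+1/34560 = 1/34560; (3j)²=14/429 [(5 1 6; -1 -1 2)], sign=+1
I_A²/I_B² = (10/429)/(14/429) = 5/7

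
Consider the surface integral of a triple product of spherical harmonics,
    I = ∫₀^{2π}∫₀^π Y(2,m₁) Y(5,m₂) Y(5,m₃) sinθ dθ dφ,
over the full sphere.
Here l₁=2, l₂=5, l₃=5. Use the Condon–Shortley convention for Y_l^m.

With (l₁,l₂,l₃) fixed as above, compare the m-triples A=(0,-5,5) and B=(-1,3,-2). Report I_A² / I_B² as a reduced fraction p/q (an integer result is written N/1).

Shared (l₁,l₂,l₃)=(2,5,5): N and (l;000)² cancel in I_A²/I_B².
A: Δ = 2!·2!·8!/13! = 1/38610; Racah Σ t=0..0: t=0:+1/161280 = 1/161280; ⇒ 3j(2 5 5; 0 -5 5)² = 15/286, sgn +1
B: Δ = 2!·2!·8!/13! = 1/38610; Racah Σ t=1..2: t=1:−1/10080 t=2:+1/2880 = 1/4032; ⇒ 3j(2 5 5; -1 3 -2)² = 10/429, sgn -1
I_A²/I_B² = (15/286)/(10/429) = 9/4

9/4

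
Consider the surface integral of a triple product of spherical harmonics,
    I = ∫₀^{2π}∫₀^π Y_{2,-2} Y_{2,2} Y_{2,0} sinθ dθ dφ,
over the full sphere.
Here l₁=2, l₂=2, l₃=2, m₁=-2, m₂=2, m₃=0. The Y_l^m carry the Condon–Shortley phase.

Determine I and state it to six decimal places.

-0.180224

m-sum 0 ✓  L=6 even ✓  0≤2≤4 ✓
Π(2lᵢ+1) = 5×5×5 = 125
triangle coeff Δ(2,2,2) = 1/630
Σ_t [0,2]: t=0:+1/8 t=1:−1/1 t=2:+1/8 = -3/4
(3j)²=2/35 [(2 2 2; 0 0 0)], sign=-1
Σ_t [2,2]: t=2:+1/8 = 1/8
(3j)²=2/35 [(2 2 2; -2 2 0)], sign=+1
⇒ 4πI² = 20/49
I = (-1)√(20/49/(4π)) = -0.18022375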